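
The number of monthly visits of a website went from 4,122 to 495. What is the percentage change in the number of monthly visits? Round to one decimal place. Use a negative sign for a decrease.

Change: 495 − 4,122 = -3,627.
Relative to the original: -3,627 ÷ 4,122 ≈ -88.0%.

-88.0%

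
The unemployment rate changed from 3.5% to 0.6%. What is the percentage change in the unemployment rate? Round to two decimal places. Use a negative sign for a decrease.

The change is 0.6 − 3.5 = -2.9 percentage points.
Relative to the original 3.5%, that is -2.9 ÷ 3.5 ≈ -82.86%.

-82.86%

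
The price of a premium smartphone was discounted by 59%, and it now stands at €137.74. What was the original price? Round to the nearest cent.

The overall multiplier applied was 0.41.
So the original price was €137.74 ÷ 0.41 ≈ €335.95.

€335.95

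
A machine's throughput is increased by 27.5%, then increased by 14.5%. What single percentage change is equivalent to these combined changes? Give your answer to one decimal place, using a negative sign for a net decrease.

46.0%

The combined multiplier is 1.275 × 1.145 = 1.459875.
That corresponds to an increase of 46.0%.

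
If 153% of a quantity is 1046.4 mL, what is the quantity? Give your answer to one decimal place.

1046.4 mL ÷ 1.53 ≈ 683.9 mL.

683.9 mL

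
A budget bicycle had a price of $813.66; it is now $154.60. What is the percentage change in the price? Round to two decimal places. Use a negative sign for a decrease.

-81.00%

Change: $154.60 − $813.66 = -$659.06.
Relative to the original: -$659.06 ÷ $813.66 ≈ -81.00%.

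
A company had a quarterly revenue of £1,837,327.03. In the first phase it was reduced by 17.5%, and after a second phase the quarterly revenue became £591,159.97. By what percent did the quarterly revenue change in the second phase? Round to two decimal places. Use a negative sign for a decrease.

-61.00%

After the first phase: £1,837,327.03 × 0.825 = £1515794.79975.
Second-phase multiplier: £591,159.97 ÷ £1515794.79975 ≈ 0.39.
That is a change of -61.00%.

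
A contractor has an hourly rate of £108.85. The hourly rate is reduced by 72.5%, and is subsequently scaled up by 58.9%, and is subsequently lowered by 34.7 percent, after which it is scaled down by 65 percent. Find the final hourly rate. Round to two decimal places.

£10.87

After the 72.5% decrease: £108.85 × 0.275 = £29.93375.
Apply the 58.9% increase: £29.93375 × 1.589 = £47.56472875.
Apply the 34.7% decrease: £47.56472875 × 0.653 = £31.05976787375.
Apply the 65% decrease: £31.05976787375 × 0.35 = £10.8709187558125 ≈ £10.87.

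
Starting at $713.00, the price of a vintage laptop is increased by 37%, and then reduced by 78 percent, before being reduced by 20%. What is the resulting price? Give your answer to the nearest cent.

Each change multiplies by a factor: 1.37 × 0.22 × 0.8 = 0.24112.
$713.00 × 0.24112 = $171.91856 ≈ $171.92.

$171.92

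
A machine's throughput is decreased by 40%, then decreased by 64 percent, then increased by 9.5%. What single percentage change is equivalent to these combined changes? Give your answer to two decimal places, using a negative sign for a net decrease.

-76.35%

The combined multiplier is 0.6 × 0.36 × 1.095 = 0.23652.
That corresponds to a decrease of 76.35%.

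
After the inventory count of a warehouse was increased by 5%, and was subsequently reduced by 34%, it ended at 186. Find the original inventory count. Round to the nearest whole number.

Undoing the 34% decrease: 186 ÷ 0.66 ≈ 281.818182.
Undoing the 5% increase: 281.818182 ÷ 1.05 ≈ 268.

268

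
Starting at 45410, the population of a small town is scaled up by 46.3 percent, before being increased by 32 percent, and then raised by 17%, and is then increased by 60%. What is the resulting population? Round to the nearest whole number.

After the 46.3% increase: 45410 × 1.463 = 66434.83.
32% increase: 66434.83 × 1.32 = 87693.9756.
After the 17% increase: 87693.9756 × 1.17 = 102601.951452.
Apply the 60% increase: 102601.951452 × 1.6 = 164163.1223232 ≈ 164163.

164163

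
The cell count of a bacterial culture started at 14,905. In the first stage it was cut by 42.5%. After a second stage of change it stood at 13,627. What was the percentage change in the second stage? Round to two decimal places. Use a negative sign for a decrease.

After the first stage: 14,905 × 0.575 = 8570.375.
Second-stage multiplier: 13,627 ÷ 8570.375 ≈ 1.590012.
That is a change of 59.00%.

59.00%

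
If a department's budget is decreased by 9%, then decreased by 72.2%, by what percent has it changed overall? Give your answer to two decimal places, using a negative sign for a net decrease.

-74.70%

The combined multiplier is 0.91 × 0.278 = 0.25298.
That corresponds to a decrease of 74.70%.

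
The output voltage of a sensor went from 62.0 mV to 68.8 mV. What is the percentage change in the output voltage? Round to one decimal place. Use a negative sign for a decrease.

Change: 68.8 − 62.0 = 6.8.
Relative to the original: 6.8 ÷ 62.0 ≈ 11.0%.

11.0%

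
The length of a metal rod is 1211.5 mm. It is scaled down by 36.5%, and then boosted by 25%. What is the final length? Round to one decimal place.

Each change multiplies by a factor: 0.635 × 1.25 = 0.79375.
1211.5 × 0.79375 = 961.628125 ≈ 961.6.

961.6 mm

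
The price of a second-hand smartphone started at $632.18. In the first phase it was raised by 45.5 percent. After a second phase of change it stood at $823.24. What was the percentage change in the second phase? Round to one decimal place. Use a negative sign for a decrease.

-10.5%

After the first phase: $632.18 × 1.455 = $919.8219.
Second-phase multiplier: $823.24 ÷ $919.8219 ≈ 0.895.
That is a change of -10.5%.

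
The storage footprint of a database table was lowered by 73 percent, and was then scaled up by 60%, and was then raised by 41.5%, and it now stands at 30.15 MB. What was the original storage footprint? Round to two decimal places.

The overall multiplier applied was 0.27 × 1.6 × 1.415 = 0.61128.
So the original storage footprint was 30.15 ÷ 0.61128 ≈ 49.32 MB.

49.32 MB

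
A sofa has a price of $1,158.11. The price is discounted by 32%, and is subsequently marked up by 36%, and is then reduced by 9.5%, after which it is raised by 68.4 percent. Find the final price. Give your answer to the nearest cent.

$1,632.26

Apply the 32% decrease: $1,158.11 × 0.68 = $787.5148.
Apply the 36% increase: $787.5148 × 1.36 = $1071.020128.
9.5% decrease: $1071.020128 × 0.905 = $969.27321584.
After the 68.4% increase: $969.27321584 × 1.684 = $1632.25609547456 ≈ $1,632.26.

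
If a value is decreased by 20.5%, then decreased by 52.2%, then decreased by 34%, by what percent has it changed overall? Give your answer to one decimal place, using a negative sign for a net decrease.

The combined multiplier is 0.795 × 0.478 × 0.66 = 0.2508066.
That corresponds to a decrease of 74.9%.

-74.9%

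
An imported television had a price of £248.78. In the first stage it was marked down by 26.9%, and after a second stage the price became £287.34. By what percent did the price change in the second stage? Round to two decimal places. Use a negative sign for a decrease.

58.00%

After the first stage: £248.78 × 0.731 = £181.85818.
Second-stage multiplier: £287.34 ÷ £181.85818 ≈ 1.580022.
That is a change of 58.00%.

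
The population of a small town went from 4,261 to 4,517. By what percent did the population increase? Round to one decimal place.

6.0%

Change: 4,517 − 4,261 = 256.
Relative to the original: 256 ÷ 4,261 ≈ 6.0%.
So the population increased by 6.0%.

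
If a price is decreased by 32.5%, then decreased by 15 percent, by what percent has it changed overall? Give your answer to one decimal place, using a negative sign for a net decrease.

A 32.5% decrease multiplies by 0.675.
Then a 15% decrease: 0.675 × 0.85 = 0.57375.
Overall factor 0.57375, i.e. -42.6%.

-42.6%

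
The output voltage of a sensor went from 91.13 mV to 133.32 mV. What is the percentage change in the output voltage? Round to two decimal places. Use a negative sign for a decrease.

Change: 133.32 − 91.13 = 42.19.
Relative to the original: 42.19 ÷ 91.13 ≈ 46.30%.

46.30%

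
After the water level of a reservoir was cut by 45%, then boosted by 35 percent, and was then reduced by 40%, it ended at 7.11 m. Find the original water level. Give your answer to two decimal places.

The overall multiplier applied was 0.55 × 1.35 × 0.6 = 0.4455.
So the original water level was 7.11 ÷ 0.4455 ≈ 15.96 m.

15.96 m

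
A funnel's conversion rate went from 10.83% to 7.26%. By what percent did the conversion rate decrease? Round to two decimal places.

32.96%

The change is 7.26 − 10.83 = -3.57 percentage points.
Relative to the original 10.83%, that is -3.57 ÷ 10.83 ≈ -32.96%.
So the conversion rate fell by 32.96%.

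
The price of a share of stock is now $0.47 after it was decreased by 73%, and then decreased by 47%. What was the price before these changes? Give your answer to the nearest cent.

$3.28

Undoing the 47% decrease: $0.47 ÷ 0.53 ≈ $0.886792.
Undoing the 73% decrease: $0.886792 ÷ 0.27 ≈ $3.28.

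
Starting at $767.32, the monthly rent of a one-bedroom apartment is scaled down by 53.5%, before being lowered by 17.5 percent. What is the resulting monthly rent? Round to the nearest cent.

$294.36

Apply the 53.5% decrease: $767.32 × 0.465 = $356.8038.
Apply the 17.5% decrease: $356.8038 × 0.825 = $294.363135 ≈ $294.36.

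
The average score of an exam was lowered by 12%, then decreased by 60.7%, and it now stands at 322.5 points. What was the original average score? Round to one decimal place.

932.5 points

The overall multiplier applied was 0.88 × 0.393 = 0.34584.
So the original average score was 322.5 ÷ 0.34584 ≈ 932.5 points.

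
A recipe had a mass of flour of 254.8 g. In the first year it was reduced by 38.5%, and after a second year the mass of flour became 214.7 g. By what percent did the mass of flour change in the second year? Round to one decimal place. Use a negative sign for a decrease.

After the first year: 254.8 × 0.615 = 156.702.
Second-year multiplier: 214.7 ÷ 156.702 ≈ 1.37012.
That is a change of 37.0%.

37.0%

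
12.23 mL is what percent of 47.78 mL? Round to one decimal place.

12.23 mL ÷ 47.78 mL ≈ 25.6%.

25.6%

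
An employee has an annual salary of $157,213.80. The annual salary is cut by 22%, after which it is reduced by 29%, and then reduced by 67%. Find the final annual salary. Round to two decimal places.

22% decrease: $157,213.80 × 0.78 = $122626.764.
After the 29% decrease: $122626.764 × 0.71 = $87065.00244.
67% decrease: $87065.00244 × 0.33 = $28731.4508052 ≈ $28,731.45.

$28,731.45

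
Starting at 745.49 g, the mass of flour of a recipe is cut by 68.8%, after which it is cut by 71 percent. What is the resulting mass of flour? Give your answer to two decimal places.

67.45 g

Each change multiplies by a factor: 0.312 × 0.29 = 0.09048.
745.49 × 0.09048 = 67.4519352 ≈ 67.45.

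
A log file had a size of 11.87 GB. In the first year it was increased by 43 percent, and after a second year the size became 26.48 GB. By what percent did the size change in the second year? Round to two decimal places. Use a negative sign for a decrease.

After the first year: 11.87 × 1.43 = 16.9741.
Second-year multiplier: 26.48 ÷ 16.9741 ≈ 1.560024.
That is a change of 56.00%.

56.00%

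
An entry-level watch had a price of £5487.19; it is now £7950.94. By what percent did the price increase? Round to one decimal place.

44.9%

Change: £7950.94 − £5487.19 = £2463.75.
Relative to the original: £2463.75 ÷ £5487.19 ≈ 44.9%.
So the price increased by 44.9%.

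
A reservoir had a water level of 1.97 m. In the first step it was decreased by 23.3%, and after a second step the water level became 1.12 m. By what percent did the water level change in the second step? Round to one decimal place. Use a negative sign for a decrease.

After the first step: 1.97 × 0.767 = 1.51099.
Second-step multiplier: 1.12 ÷ 1.51099 ≈ 0.74124.
That is a change of -25.9%.

-25.9%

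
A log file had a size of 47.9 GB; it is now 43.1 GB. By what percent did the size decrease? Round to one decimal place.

10.0%

Change: 43.1 − 47.9 = -4.8.
Relative to the original: -4.8 ÷ 47.9 ≈ -10.0%.
So the size decreased by 10.0%.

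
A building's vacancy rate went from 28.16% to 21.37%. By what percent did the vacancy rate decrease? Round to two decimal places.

The change is 21.37 − 28.16 = -6.79 percentage points.
Relative to the original 28.16%, that is -6.79 ÷ 28.16 ≈ -24.11%.
So the vacancy rate fell by 24.11%.

24.11%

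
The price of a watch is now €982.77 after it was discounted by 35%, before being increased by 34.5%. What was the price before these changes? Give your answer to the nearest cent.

The overall multiplier applied was 0.65 × 1.345 = 0.87425.
So the original price was €982.77 ÷ 0.87425 ≈ €1,124.13.

€1,124.13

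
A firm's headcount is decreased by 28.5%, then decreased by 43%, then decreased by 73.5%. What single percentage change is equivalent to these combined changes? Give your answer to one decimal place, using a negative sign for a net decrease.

The combined multiplier is 0.715 × 0.57 × 0.265 = 0.10800075.
That corresponds to a decrease of 89.2%.

-89.2%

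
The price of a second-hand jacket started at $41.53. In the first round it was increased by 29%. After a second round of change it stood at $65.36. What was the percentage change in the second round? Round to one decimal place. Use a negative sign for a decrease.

22.0%

After the first round: $41.53 × 1.29 = $53.5737.
Second-round multiplier: $65.36 ÷ $53.5737 ≈ 1.22.
That is a change of 22.0%.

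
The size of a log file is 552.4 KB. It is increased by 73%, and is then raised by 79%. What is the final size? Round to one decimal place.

1710.6 KB

Apply the 73% increase: 552.4 × 1.73 = 955.652.
79% increase: 955.652 × 1.79 = 1710.61708 ≈ 1710.6.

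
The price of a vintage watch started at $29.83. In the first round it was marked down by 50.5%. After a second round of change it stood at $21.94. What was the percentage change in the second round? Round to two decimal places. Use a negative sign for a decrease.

48.59%

After the first round: $29.83 × 0.495 = $14.76585.
Second-round multiplier: $21.94 ÷ $14.76585 ≈ 1.485861.
That is a change of 48.59%.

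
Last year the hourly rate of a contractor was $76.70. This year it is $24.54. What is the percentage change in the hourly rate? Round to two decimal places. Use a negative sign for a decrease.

Change: $24.54 − $76.70 = -$52.16.
Relative to the original: -$52.16 ÷ $76.70 ≈ -68.01%.

-68.01%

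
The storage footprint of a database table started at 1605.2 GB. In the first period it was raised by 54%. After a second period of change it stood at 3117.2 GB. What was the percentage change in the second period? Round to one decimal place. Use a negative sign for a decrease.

26.1%

After the first period: 1605.2 × 1.54 = 2472.008.
Second-period multiplier: 3117.2 ÷ 2472.008 ≈ 1.261.
That is a change of 26.1%.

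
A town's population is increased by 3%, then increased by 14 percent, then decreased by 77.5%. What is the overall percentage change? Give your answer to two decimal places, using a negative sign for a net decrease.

The combined multiplier is 1.03 × 1.14 × 0.225 = 0.264195.
That corresponds to a decrease of 73.58%.

-73.58%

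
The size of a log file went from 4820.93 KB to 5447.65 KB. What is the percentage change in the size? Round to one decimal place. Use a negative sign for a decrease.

Change: 5447.65 − 4820.93 = 626.72.
Relative to the original: 626.72 ÷ 4820.93 ≈ 13.0%.

13.0%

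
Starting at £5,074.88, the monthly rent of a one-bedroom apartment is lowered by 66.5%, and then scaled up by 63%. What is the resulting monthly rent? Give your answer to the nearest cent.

Each change multiplies by a factor: 0.335 × 1.63 = 0.54605.
£5,074.88 × 0.54605 = £2771.138224 ≈ £2,771.14.

£2,771.14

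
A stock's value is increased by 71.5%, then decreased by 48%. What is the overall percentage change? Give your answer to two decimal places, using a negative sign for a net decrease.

-10.82%

The combined multiplier is 1.715 × 0.52 = 0.8918.
That corresponds to a decrease of 10.82%.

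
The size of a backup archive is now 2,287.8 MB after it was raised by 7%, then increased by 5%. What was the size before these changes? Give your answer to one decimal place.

The overall multiplier applied was 1.07 × 1.05 = 1.1235.
So the original size was 2,287.8 ÷ 1.1235 ≈ 2,036.3 MB.

2,036.3 MB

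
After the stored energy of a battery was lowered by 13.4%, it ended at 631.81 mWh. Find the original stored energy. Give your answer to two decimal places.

The overall multiplier applied was 0.866.
So the original stored energy was 631.81 ÷ 0.866 ≈ 729.57 mWh.

729.57 mWh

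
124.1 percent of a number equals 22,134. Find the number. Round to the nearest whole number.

17,836

22,134 ÷ 1.241 ≈ 17,836.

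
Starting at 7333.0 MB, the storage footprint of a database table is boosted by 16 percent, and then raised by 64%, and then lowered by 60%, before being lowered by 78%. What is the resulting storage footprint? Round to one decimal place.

16% increase: 7333.0 × 1.16 = 8506.28.
64% increase: 8506.28 × 1.64 = 13950.2992.
Apply the 60% decrease: 13950.2992 × 0.4 = 5580.11968.
After the 78% decrease: 5580.11968 × 0.22 = 1227.6263296 ≈ 1227.6.

1227.6 MB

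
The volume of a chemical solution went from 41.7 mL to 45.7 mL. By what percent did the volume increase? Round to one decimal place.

Change: 45.7 − 41.7 = 4.0.
Relative to the original: 4.0 ÷ 41.7 ≈ 9.6%.
So the volume increased by 9.6%.

9.6%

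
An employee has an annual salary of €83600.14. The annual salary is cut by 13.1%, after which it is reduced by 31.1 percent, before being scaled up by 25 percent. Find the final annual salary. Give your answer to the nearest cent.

€62568.54

After the 13.1% decrease: €83600.14 × 0.869 = €72648.52166.
31.1% decrease: €72648.52166 × 0.689 = €50054.83142374.
25% increase: €50054.83142374 × 1.25 = €62568.539279675 ≈ €62568.54.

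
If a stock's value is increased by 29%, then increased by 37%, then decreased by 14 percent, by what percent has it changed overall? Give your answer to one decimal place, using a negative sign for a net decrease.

52.0%

The combined multiplier is 1.29 × 1.37 × 0.86 = 1.519878.
That corresponds to an increase of 52.0%.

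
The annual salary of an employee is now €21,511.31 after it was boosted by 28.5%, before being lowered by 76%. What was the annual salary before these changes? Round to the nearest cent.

€69,751.33

The overall multiplier applied was 1.285 × 0.24 = 0.3084.
So the original annual salary was €21,511.31 ÷ 0.3084 ≈ €69,751.33.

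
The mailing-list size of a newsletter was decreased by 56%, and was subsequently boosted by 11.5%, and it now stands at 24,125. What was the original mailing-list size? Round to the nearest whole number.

49,174

The overall multiplier applied was 0.44 × 1.115 = 0.4906.
So the original mailing-list size was 24,125 ÷ 0.4906 ≈ 49,174.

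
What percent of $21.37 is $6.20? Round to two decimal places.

29.01%

$6.20 ÷ $21.37 ≈ 29.01%.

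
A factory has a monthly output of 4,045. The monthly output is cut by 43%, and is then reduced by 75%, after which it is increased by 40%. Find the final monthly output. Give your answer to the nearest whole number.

Each change multiplies by a factor: 0.57 × 0.25 × 1.4 = 0.1995.
4,045 × 0.1995 = 806.9775 ≈ 807.

807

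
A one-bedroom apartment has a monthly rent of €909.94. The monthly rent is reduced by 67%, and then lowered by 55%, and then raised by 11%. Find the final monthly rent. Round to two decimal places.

Each change multiplies by a factor: 0.33 × 0.45 × 1.11 = 0.164835.
€909.94 × 0.164835 = €149.9899599 ≈ €149.99.

€149.99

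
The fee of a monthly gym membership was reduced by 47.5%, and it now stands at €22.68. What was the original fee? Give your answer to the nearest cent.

The overall multiplier applied was 0.525.
So the original fee was €22.68 ÷ 0.525 = €43.20.

€43.20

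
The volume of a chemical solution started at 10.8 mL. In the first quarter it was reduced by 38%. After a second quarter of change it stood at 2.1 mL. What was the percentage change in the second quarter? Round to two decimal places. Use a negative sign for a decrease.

-68.64%

After the first quarter: 10.8 × 0.62 = 6.696.
Second-quarter multiplier: 2.1 ÷ 6.696 ≈ 0.31362.
That is a change of -68.64%.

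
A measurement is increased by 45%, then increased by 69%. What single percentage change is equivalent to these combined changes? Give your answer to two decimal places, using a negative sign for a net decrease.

145.05%

The combined multiplier is 1.45 × 1.69 = 2.4505.
That corresponds to an increase of 145.05%.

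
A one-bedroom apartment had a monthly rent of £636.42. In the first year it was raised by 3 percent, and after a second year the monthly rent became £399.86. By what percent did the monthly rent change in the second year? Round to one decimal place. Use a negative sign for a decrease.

After the first year: £636.42 × 1.03 = £655.5126.
Second-year multiplier: £399.86 ÷ £655.5126 ≈ 0.61.
That is a change of -39.0%.

-39.0%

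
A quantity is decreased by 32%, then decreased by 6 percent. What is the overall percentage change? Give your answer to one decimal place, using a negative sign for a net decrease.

A 32% decrease multiplies by 0.68.
Then a 6% decrease: 0.68 × 0.94 = 0.6392.
Overall factor 0.6392, i.e. -36.1%.

-36.1%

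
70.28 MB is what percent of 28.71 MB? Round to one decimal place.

70.28 MB ÷ 28.71 MB ≈ 244.8%.

244.8%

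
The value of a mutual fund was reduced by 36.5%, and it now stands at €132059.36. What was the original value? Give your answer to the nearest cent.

The overall multiplier applied was 0.635.
So the original value was €132059.36 ÷ 0.635 ≈ €207967.50.

€207967.50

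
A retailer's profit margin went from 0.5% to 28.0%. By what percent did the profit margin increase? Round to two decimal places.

The change is 28.0 − 0.5 = 27.5 percentage points.
Relative to the original 0.5%, that is 27.5 ÷ 0.5 = 5500.00%.
So the profit margin rose by 5500.00%.

5500.00%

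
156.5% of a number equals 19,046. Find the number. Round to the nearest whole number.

19,046 ÷ 1.565 ≈ 12,170.

12,170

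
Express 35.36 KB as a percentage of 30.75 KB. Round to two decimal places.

35.36 KB ÷ 30.75 KB ≈ 114.99%.

114.99%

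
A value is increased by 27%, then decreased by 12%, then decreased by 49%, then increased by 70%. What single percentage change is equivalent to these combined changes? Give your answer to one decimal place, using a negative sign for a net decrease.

The combined multiplier is 1.27 × 0.88 × 0.51 × 1.7 = 0.9689592.
That corresponds to a decrease of 3.1%.

-3.1%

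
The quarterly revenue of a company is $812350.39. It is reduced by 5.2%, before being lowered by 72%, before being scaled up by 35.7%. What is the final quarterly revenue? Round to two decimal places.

$292610.30

5.2% decrease: $812350.39 × 0.948 = $770108.16972.
Apply the 72% decrease: $770108.16972 × 0.28 = $215630.2875216.
35.7% increase: $215630.2875216 × 1.357 = $292610.3001668112 ≈ $292610.30.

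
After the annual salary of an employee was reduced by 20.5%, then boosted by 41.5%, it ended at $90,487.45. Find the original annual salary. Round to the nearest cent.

Undoing the 41.5% increase: $90,487.45 ÷ 1.415 ≈ $63948.727915.
Undoing the 20.5% decrease: $63948.727915 ÷ 0.795 ≈ $80,438.65.

$80,438.65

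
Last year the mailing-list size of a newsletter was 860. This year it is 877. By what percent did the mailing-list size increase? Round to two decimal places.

1.98%

Change: 877 − 860 = 17.
Relative to the original: 17 ÷ 860 ≈ 1.98%.
So the mailing-list size increased by 1.98%.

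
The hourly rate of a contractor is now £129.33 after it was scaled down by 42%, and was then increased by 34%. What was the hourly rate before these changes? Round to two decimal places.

The overall multiplier applied was 0.58 × 1.34 = 0.7772.
So the original hourly rate was £129.33 ÷ 0.7772 ≈ £166.41.

£166.41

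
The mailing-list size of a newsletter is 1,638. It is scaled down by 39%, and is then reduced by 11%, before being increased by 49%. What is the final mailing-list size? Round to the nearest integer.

1,325

Each change multiplies by a factor: 0.61 × 0.89 × 1.49 = 0.808921.
1,638 × 0.808921 = 1325.012598 ≈ 1,325.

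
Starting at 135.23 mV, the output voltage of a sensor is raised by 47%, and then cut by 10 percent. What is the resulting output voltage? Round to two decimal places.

178.91 mV

After the 47% increase: 135.23 × 1.47 = 198.7881.
After the 10% decrease: 198.7881 × 0.9 = 178.90929 ≈ 178.91.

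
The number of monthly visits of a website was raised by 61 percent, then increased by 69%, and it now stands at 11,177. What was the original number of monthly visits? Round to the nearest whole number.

The overall multiplier applied was 1.61 × 1.69 = 2.7209.
So the original number of monthly visits was 11,177 ÷ 2.7209 ≈ 4,108.

4,108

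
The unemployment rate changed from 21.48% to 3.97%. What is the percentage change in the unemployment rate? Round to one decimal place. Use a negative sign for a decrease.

-81.5%

The change is 3.97 − 21.48 = -17.51 percentage points.
Relative to the original 21.48%, that is -17.51 ÷ 21.48 ≈ -81.5%.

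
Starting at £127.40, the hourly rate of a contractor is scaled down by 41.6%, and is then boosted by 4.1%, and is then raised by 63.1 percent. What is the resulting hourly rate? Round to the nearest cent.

After the 41.6% decrease: £127.40 × 0.584 = £74.4016.
After the 4.1% increase: £74.4016 × 1.041 = £77.4520656.
Apply the 63.1% increase: £77.4520656 × 1.631 = £126.3243189936 ≈ £126.32.

£126.32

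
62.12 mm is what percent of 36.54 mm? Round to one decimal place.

170.0%

62.12 mm ÷ 36.54 mm ≈ 170.0%.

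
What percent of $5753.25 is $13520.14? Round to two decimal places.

235.00%

$13520.14 ÷ $5753.25 ≈ 235.00%.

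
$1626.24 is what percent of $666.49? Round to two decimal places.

244.00%

$1626.24 ÷ $666.49 ≈ 244.00%.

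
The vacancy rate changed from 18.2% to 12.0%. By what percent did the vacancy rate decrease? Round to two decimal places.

34.07%

The change is 12.0 − 18.2 = -6.2 percentage points.
Relative to the original 18.2%, that is -6.2 ÷ 18.2 ≈ -34.07%.
So the vacancy rate fell by 34.07%.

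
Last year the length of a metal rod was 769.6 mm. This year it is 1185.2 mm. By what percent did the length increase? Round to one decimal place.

Change: 1185.2 − 769.6 = 415.6.
Relative to the original: 415.6 ÷ 769.6 ≈ 54.0%.
So the length increased by 54.0%.

54.0%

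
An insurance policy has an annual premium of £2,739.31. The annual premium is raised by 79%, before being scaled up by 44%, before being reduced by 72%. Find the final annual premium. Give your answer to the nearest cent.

£1,977.04

Apply the 79% increase: £2,739.31 × 1.79 = £4903.3649.
After the 44% increase: £4903.3649 × 1.44 = £7060.845456.
72% decrease: £7060.845456 × 0.28 = £1977.03672768 ≈ £1,977.04.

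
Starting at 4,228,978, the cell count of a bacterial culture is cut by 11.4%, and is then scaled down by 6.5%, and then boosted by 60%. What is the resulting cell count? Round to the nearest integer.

5,605,324

After the 11.4% decrease: 4,228,978 × 0.886 = 3746874.508.
After the 6.5% decrease: 3746874.508 × 0.935 = 3503327.66498.
After the 60% increase: 3503327.66498 × 1.6 = 5605324.263968 ≈ 5,605,324.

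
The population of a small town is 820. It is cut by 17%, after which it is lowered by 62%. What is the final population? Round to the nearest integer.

259

Each change multiplies by a factor: 0.83 × 0.38 = 0.3154.
820 × 0.3154 = 258.628 ≈ 259.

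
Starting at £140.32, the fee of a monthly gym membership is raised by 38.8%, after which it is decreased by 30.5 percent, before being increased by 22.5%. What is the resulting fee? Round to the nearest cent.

£165.82

Each change multiplies by a factor: 1.388 × 0.695 × 1.225 = 1.1817085.
£140.32 × 1.1817085 = £165.81733672 ≈ £165.82.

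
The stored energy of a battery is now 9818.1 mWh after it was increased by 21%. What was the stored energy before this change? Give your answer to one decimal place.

8114.1 mWh

The overall multiplier applied was 1.21.
So the original stored energy was 9818.1 ÷ 1.21 ≈ 8114.1 mWh.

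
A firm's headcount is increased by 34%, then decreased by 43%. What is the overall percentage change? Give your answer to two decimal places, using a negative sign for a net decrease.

-23.62%

The combined multiplier is 1.34 × 0.57 = 0.7638.
That corresponds to a decrease of 23.62%.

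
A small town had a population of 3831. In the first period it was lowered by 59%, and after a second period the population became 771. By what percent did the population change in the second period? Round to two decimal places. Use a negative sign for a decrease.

-50.91%

After the first period: 3831 × 0.41 = 1570.71.
Second-period multiplier: 771 ÷ 1570.71 ≈ 0.490861.
That is a change of -50.91%.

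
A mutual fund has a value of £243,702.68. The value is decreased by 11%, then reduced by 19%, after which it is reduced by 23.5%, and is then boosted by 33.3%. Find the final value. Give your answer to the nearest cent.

Apply the 11% decrease: £243,702.68 × 0.89 = £216895.3852.
After the 19% decrease: £216895.3852 × 0.81 = £175685.262012.
23.5% decrease: £175685.262012 × 0.765 = £134399.22543918.
After the 33.3% increase: £134399.22543918 × 1.333 = £179154.16751042694 ≈ £179,154.17.

£179,154.17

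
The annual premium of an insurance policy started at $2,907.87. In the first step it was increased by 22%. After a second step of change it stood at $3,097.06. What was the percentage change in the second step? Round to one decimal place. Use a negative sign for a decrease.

After the first step: $2,907.87 × 1.22 = $3547.6014.
Second-step multiplier: $3,097.06 ÷ $3547.6014 ≈ 0.873.
That is a change of -12.7%.

-12.7%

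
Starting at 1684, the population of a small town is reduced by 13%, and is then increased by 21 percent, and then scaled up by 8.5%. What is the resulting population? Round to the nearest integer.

1923

13% decrease: 1684 × 0.87 = 1465.08.
21% increase: 1465.08 × 1.21 = 1772.7468.
Apply the 8.5% increase: 1772.7468 × 1.085 = 1923.430278 ≈ 1923.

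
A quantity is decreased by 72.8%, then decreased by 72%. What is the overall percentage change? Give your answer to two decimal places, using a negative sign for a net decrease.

A 72.8% decrease multiplies by 0.272.
Then a 72% decrease: 0.272 × 0.28 = 0.07616.
Overall factor 0.07616, i.e. -92.38%.

-92.38%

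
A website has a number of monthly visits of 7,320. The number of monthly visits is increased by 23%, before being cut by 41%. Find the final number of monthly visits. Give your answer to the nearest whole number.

Each change multiplies by a factor: 1.23 × 0.59 = 0.7257.
7,320 × 0.7257 = 5312.124 ≈ 5,312.

5,312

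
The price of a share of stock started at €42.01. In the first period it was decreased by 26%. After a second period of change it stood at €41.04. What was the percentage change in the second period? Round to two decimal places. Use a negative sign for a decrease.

32.01%

After the first period: €42.01 × 0.74 = €31.0874.
Second-period multiplier: €41.04 ÷ €31.0874 ≈ 1.320149.
That is a change of 32.01%.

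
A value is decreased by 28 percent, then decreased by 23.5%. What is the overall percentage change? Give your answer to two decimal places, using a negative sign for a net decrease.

-44.92%

A 28% decrease multiplies by 0.72.
Then a 23.5% decrease: 0.72 × 0.765 = 0.5508.
Overall factor 0.5508, i.e. -44.92%.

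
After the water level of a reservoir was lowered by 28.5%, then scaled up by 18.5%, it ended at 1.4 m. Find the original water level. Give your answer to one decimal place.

1.7 m

The overall multiplier applied was 0.715 × 1.185 = 0.847275.
So the original water level was 1.4 ÷ 0.847275 ≈ 1.7 m.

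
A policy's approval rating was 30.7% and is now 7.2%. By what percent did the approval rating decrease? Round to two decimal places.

The change is 7.2 − 30.7 = -23.5 percentage points.
Relative to the original 30.7%, that is -23.5 ÷ 30.7 ≈ -76.55%.
So the approval rating fell by 76.55%.

76.55%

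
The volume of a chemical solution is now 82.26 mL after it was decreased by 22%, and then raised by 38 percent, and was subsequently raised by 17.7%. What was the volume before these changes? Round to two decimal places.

64.93 mL

Undoing the 17.7% increase: 82.26 ÷ 1.177 ≈ 69.88955.
Undoing the 38% increase: 69.88955 ÷ 1.38 ≈ 50.644601.
Undoing the 22% decrease: 50.644601 ÷ 0.78 ≈ 64.93 mL.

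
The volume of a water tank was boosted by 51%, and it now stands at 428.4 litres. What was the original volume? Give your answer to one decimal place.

283.7 litres

The overall multiplier applied was 1.51.
So the original volume was 428.4 ÷ 1.51 ≈ 283.7 litres.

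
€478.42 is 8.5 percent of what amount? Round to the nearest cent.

€5628.47

€478.42 ÷ 0.085 ≈ €5628.47.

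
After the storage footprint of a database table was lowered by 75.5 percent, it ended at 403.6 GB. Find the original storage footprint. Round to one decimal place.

The overall multiplier applied was 0.245.
So the original storage footprint was 403.6 ÷ 0.245 ≈ 1,647.3 GB.

1,647.3 GB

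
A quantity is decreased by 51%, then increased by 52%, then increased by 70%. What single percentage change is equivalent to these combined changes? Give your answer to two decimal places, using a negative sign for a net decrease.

26.62%

The combined multiplier is 0.49 × 1.52 × 1.7 = 1.26616.
That corresponds to an increase of 26.62%.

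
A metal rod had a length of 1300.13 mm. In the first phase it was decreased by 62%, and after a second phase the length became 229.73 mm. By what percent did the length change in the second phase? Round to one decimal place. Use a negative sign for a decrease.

After the first phase: 1300.13 × 0.38 = 494.0494.
Second-phase multiplier: 229.73 ÷ 494.0494 ≈ 0.46499.
That is a change of -53.5%.

-53.5%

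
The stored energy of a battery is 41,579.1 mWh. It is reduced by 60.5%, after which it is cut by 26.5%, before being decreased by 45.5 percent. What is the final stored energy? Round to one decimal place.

6,578.9 mWh

Each change multiplies by a factor: 0.395 × 0.735 × 0.545 = 0.158227125.
41,579.1 × 0.158227125 = 6578.9414530875 ≈ 6,578.9.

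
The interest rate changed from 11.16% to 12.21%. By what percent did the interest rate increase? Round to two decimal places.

9.41%

The change is 12.21 − 11.16 = 1.05 percentage points.
Relative to the original 11.16%, that is 1.05 ÷ 11.16 ≈ 9.41%.
So the interest rate rose by 9.41%.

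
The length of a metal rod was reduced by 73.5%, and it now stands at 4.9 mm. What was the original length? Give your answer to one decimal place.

18.5 mm

The overall multiplier applied was 0.265.
So the original length was 4.9 ÷ 0.265 ≈ 18.5 mm.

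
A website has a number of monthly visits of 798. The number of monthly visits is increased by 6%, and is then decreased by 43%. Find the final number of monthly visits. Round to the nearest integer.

482

Each change multiplies by a factor: 1.06 × 0.57 = 0.6042.
798 × 0.6042 = 482.1516 ≈ 482.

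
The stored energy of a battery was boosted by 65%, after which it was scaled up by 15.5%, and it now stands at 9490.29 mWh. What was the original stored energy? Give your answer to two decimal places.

4979.82 mWh

The overall multiplier applied was 1.65 × 1.155 = 1.90575.
So the original stored energy was 9490.29 ÷ 1.90575 ≈ 4979.82 mWh.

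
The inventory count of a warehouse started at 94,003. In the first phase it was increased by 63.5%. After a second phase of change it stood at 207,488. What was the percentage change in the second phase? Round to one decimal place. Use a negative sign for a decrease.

After the first phase: 94,003 × 1.635 = 153694.905.
Second-phase multiplier: 207,488 ÷ 153694.905 ≈ 1.35.
That is a change of 35.0%.

35.0%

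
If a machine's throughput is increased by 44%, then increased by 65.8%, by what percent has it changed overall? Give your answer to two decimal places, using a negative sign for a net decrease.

The combined multiplier is 1.44 × 1.658 = 2.38752.
That corresponds to an increase of 138.75%.

138.75%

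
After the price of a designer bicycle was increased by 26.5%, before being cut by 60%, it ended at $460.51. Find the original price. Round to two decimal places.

Undoing the 60% decrease: $460.51 ÷ 0.4 = $1151.275.
Undoing the 26.5% increase: $1151.275 ÷ 1.265 ≈ $910.10.

$910.10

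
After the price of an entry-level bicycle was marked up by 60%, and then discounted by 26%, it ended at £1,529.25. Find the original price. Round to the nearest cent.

£1,291.60

Undoing the 26% decrease: £1,529.25 ÷ 0.74 ≈ £2066.554054.
Undoing the 60% increase: £2066.554054 ÷ 1.6 ≈ £1,291.60.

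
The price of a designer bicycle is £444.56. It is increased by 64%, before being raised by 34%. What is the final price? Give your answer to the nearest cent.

£976.97

Each change multiplies by a factor: 1.64 × 1.34 = 2.1976.
£444.56 × 2.1976 = £976.965056 ≈ £976.97.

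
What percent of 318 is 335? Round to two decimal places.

335 ÷ 318 ≈ 105.35%.

105.35%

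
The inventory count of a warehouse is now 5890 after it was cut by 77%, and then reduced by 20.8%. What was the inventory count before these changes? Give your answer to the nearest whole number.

Undoing the 20.8% decrease: 5890 ÷ 0.792 ≈ 7436.868687.
Undoing the 77% decrease: 7436.868687 ÷ 0.23 ≈ 32334.

32334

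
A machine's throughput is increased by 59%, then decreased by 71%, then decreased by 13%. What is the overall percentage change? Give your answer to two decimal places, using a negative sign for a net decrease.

-59.88%

A 59% increase multiplies by 1.59.
Then a 71% decrease: 1.59 × 0.29 = 0.4611.
Then a 13% decrease: 0.4611 × 0.87 = 0.401157.
Overall factor 0.401157, i.e. -59.88%.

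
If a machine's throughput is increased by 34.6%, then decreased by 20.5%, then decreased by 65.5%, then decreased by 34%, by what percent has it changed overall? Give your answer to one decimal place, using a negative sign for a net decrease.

-75.6%

The combined multiplier is 1.346 × 0.795 × 0.345 × 0.66 = 0.243654939.
That corresponds to a decrease of 75.6%.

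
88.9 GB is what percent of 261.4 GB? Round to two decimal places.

88.9 GB ÷ 261.4 GB ≈ 34.01%.

34.01%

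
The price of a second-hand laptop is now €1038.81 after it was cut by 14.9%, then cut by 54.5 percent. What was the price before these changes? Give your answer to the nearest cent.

Undoing the 54.5% decrease: €1038.81 ÷ 0.455 ≈ €2283.098901.
Undoing the 14.9% decrease: €2283.098901 ÷ 0.851 ≈ €2682.84.

€2682.84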